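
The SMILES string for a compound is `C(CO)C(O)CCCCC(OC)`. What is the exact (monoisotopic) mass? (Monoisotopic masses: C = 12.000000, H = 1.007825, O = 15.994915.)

176.1412

Atom tally by fragment:
  HOCH2CH2 → C:2 H:5 O:1
  CH(OH) → C:1 H:2 O:1
  CH2 → C:1 H:2
  CH2 → C:1 H:2
  CH2 → C:1 H:2
  CH2 → C:1 H:2
  CH2OCH3 → C:2 H:5 O:1
Element totals:
  C: 9
  H: 20
  O: 3
Molecular formula: C9H20O3.
  M = 9(12.0) + 20(1.007825) + 3(15.994915)
    = 108.000000 + 20.156500 + 47.984745 = 176.141245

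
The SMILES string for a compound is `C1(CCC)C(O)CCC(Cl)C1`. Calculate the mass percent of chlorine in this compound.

20.06%

Atom tally by fragment:
  cyclohexane ring core → C:6 H:12
  (− 3 ring H displaced by substituents)
  + CH2CH2CH3 → C:3 H:7
  + OH → O:1 H:1
  + Cl → Cl:1
Element totals:
  C: 9
  H: 17
  Cl: 1
  O: 1
Molecular formula: C9H17ClO.
Molar mass = 176.684 g/mol.
Mass from Cl: 1 × 35.45 = 35.450 g/mol.
%Cl = 35.450 / 176.684 × 100 = 20.06%.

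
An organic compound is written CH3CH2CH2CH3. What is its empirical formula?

C2H5

Element totals:
  C: 4
  H: 10
Molecular formula: C4H10.
gcd of subscripts = 2; dividing each by 2:
  C: 4/2 = 2
  H: 10/2 = 5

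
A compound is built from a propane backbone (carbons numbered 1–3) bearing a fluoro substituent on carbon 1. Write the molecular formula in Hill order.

Atom tally by fragment:
  FCH2 → C:1 H:2 F:1
  CH2 → C:1 H:2
  CH3 → C:1 H:3
Element totals:
  C: 3
  H: 7
  F: 1

C3H7F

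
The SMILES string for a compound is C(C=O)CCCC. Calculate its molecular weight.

100.16 g/mol

Atom tally by fragment:
  OHCCH2 → C:2 H:3 O:1
  CH2 → C:1 H:2
  CH2 → C:1 H:2
  CH2 → C:1 H:2
  CH3 → C:1 H:3
Element totals:
  C: 6
  H: 12
  O: 1
Molecular formula: C6H12O.
  M = 6(12.011) + 12(1.008) + 15.999
    = 72.066 + 12.096 + 15.999 = 100.161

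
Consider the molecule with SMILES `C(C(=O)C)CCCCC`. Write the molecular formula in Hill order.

C8H16O

Atom tally by fragment:
  CH3COCH2 → C:3 H:5 O:1
  CH2 → C:1 H:2
  CH2 → C:1 H:2
  CH2 → C:1 H:2
  CH2 → C:1 H:2
  CH3 → C:1 H:3
Element totals:
  C: 8
  H: 16
  O: 1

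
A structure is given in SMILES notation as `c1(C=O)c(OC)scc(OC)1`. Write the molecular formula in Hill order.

Atom tally by fragment:
  thiophene ring core → C:4 H:4 S:1
  (− 3 ring H displaced by substituents)
  + CHO → C:1 H:1 O:1
  + OCH3 → C:1 H:3 O:1
  + OCH3 → C:1 H:3 O:1
Element totals:
  C: 7
  H: 8
  O: 3
  S: 1

C7H8O3S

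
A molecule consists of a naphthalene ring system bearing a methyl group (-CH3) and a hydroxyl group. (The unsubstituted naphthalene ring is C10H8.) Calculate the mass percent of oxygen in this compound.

10.11%

Atom tally by fragment:
  naphthalene ring system core → C:10 H:8
  (− 2 ring H displaced by substituents)
  + CH3 → C:1 H:3
  + OH → O:1 H:1
Element totals:
  C: 11
  H: 10
  O: 1
Molecular formula: C11H10O.
Molar mass = 158.200 g/mol.
Mass from O: 1 × 15.999 = 15.999 g/mol.
%O = 15.999 / 158.200 × 100 = 10.11%.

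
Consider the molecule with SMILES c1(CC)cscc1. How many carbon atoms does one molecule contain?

Atom tally by fragment:
  thiophene ring core → C:4 H:4 S:1
  (− 1 ring H displaced by substituents)
  + C2H5 → C:2 H:5
Element totals:
  C: 6
  H: 8
  S: 1

6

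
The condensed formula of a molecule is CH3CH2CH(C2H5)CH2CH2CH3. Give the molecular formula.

C8H18

Element totals:
  C: 8
  H: 18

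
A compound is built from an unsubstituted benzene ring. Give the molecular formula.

C6H6

Atom tally by fragment:
  benzene ring core → C:6 H:6
Element totals:
  C: 6
  H: 6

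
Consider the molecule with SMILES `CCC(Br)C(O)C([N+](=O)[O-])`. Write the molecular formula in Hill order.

C5H10BrNO3

Atom tally by fragment:
  CH3 → C:1 H:3
  CH2 → C:1 H:2
  CH(Br) → C:1 H:1 Br:1
  CH(OH) → C:1 H:2 O:1
  CH2NO2 → C:1 H:2 N:1 O:2
Element totals:
  C: 5
  H: 10
  Br: 1
  N: 1
  O: 3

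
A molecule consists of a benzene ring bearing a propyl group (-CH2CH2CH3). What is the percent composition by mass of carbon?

Atom tally by fragment:
  benzene ring core → C:6 H:6
  (− 1 ring H displaced by substituents)
  + CH2CH2CH3 → C:3 H:7
Element totals:
  C: 9
  H: 12
Molecular formula: C9H12.
Molar mass = 120.195 g/mol.
Mass from C: 9 × 12.011 = 108.099 g/mol.
%C = 108.099 / 120.195 × 100 = 89.94%.

89.94%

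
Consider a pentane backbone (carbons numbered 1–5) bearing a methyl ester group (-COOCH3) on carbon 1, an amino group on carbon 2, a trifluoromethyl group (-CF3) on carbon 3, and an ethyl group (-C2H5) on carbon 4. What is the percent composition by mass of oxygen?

13.26%

Atom tally by fragment:
  CH3OOCCH2 → C:3 H:5 O:2
  CH(NH2) → C:1 H:3 N:1
  CH(CF3) → C:2 H:1 F:3
  CH(C2H5) → C:3 H:6
  CH3 → C:1 H:3
Element totals:
  C: 10
  H: 18
  F: 3
  N: 1
  O: 2
Molecular formula: C10H18F3NO2.
Molar mass = 241.253 g/mol.
Mass from O: 2 × 15.999 = 31.998 g/mol.
%O = 31.998 / 241.253 × 100 = 13.26%.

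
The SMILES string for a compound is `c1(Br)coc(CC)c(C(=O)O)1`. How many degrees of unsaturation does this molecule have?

4

Atom tally by fragment:
  furan ring core → C:4 H:4 O:1
  (− 3 ring H displaced by substituents)
  + Br → Br:1
  + C2H5 → C:2 H:5
  + COOH → C:1 H:1 O:2
Element totals:
  C: 7
  H: 7
  Br: 1
  O: 3
Molecular formula: C7H7BrO3.
DoU = (2C + 2 + N − H − X) / 2 = (2·7 + 2 + 0 − 7 − 1) / 2 = 4.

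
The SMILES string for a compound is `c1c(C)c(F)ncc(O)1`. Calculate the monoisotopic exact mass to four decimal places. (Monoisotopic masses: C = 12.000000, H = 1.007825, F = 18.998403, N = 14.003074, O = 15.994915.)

127.0433

Atom tally by fragment:
  pyridine ring core → C:5 H:5 N:1
  (− 3 ring H displaced by substituents)
  + CH3 → C:1 H:3
  + F → F:1
  + OH → O:1 H:1
Element totals:
  C: 6
  H: 6
  F: 1
  N: 1
  O: 1
Molecular formula: C6H6FNO.
  M = 6(12.0) + 6(1.007825) + 18.998403 + 14.003074 + 15.994915
    = 72.000000 + 6.046950 + 18.998403 + 14.003074 + 15.994915 = 127.043342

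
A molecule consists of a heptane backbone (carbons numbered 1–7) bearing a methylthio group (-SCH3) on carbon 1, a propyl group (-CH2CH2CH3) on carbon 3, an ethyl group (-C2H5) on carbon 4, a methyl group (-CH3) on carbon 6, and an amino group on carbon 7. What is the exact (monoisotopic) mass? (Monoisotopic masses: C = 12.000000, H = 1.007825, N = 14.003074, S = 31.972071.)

Atom tally by fragment:
  CH3SCH2 → C:2 H:5 S:1
  CH2 → C:1 H:2
  CH(CH2CH2CH3) → C:4 H:8
  CH(C2H5) → C:3 H:6
  CH2 → C:1 H:2
  CH(CH3) → C:2 H:4
  CH2NH2 → C:1 H:4 N:1
Element totals:
  C: 14
  H: 31
  N: 1
  S: 1
Molecular formula: C14H31NS.
  M = 14(12.0) + 31(1.007825) + 14.003074 + 31.972071
    = 168.000000 + 31.242575 + 14.003074 + 31.972071 = 245.217720

245.2177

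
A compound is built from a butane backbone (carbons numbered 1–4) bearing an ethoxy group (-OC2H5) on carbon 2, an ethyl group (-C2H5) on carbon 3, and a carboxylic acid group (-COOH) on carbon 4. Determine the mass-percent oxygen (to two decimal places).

Atom tally by fragment:
  CH3 → C:1 H:3
  CH(OC2H5) → C:3 H:6 O:1
  CH(C2H5) → C:3 H:6
  CH2COOH → C:2 H:3 O:2
Element totals:
  C: 9
  H: 18
  O: 3
Molecular formula: C9H18O3.
Molar mass = 174.240 g/mol.
Mass from O: 3 × 15.999 = 47.997 g/mol.
%O = 47.997 / 174.240 × 100 = 27.55%.

27.55%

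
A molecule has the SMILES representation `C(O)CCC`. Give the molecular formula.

Atom tally by fragment:
  HOCH2 → C:1 H:3 O:1
  CH2 → C:1 H:2
  CH2 → C:1 H:2
  CH3 → C:1 H:3
Element totals:
  C: 4
  H: 10
  O: 1

C4H10O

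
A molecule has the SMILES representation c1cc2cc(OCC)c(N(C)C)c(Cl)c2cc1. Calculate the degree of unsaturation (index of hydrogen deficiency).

Atom tally by fragment:
  naphthalene ring system core → C:10 H:8
  (− 3 ring H displaced by substituents)
  + OC2H5 → C:2 H:5 O:1
  + N(CH3)2 → N:1 C:2 H:6
  + Cl → Cl:1
Element totals:
  C: 14
  H: 16
  Cl: 1
  N: 1
  O: 1
Molecular formula: C14H16ClNO.
DoU = (2C + 2 + N − H − X) / 2 = (2·14 + 2 + 1 − 16 − 1) / 2 = 7.

7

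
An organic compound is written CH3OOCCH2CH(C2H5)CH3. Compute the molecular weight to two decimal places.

130.19 g/mol

Atom tally by fragment:
  CH3OOCCH2 → C:3 H:5 O:2
  CH(C2H5) → C:3 H:6
  CH3 → C:1 H:3
Element totals:
  C: 7
  H: 14
  O: 2
Molecular formula: C7H14O2.
  M = 7(12.011) + 14(1.008) + 2(15.999)
    = 84.077 + 14.112 + 31.998 = 130.187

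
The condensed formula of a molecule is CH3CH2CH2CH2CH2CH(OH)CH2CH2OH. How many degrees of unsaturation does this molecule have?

0

Atom tally by fragment:
  CH3 → C:1 H:3
  CH2 → C:1 H:2
  CH2 → C:1 H:2
  CH2 → C:1 H:2
  CH2 → C:1 H:2
  CH(OH) → C:1 H:2 O:1
  CH2CH2OH → C:2 H:5 O:1
Element totals:
  C: 8
  H: 18
  O: 2
Molecular formula: C8H18O2.
DoU = (2C + 2 + N − H − X) / 2 = (2·8 + 2 + 0 − 18 − 0) / 2 = 0.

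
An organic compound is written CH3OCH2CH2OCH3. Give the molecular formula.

C4H10O2

Atom tally by fragment:
  CH3OCH2 → C:2 H:5 O:1
  CH2OCH3 → C:2 H:5 O:1
Element totals:
  C: 4
  H: 10
  O: 2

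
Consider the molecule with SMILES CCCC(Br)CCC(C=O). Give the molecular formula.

C8H15BrO

Atom tally by fragment:
  CH3 → C:1 H:3
  CH2 → C:1 H:2
  CH2 → C:1 H:2
  CH(Br) → C:1 H:1 Br:1
  CH2 → C:1 H:2
  CH2 → C:1 H:2
  CH2CHO → C:2 H:3 O:1
Element totals:
  C: 8
  H: 15
  Br: 1
  O: 1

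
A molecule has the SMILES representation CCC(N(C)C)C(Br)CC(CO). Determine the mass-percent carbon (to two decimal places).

45.39%

Atom tally by fragment:
  CH3 → C:1 H:3
  CH2 → C:1 H:2
  CH(N(CH3)2) → C:3 H:7 N:1
  CH(Br) → C:1 H:1 Br:1
  CH2 → C:1 H:2
  CH2CH2OH → C:2 H:5 O:1
Element totals:
  C: 9
  H: 20
  Br: 1
  N: 1
  O: 1
Molecular formula: C9H20BrNO.
Molar mass = 238.169 g/mol.
Mass from C: 9 × 12.011 = 108.099 g/mol.
%C = 108.099 / 238.169 × 100 = 45.39%.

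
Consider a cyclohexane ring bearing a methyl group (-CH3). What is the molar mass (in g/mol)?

Atom tally by fragment:
  cyclohexane ring core → C:6 H:12
  (− 1 ring H displaced by substituents)
  + CH3 → C:1 H:3
Element totals:
  C: 7
  H: 14
Molecular formula: C7H14.
  M = 7(12.011) + 14(1.008)
    = 84.077 + 14.112 = 98.189

98.19 g/mol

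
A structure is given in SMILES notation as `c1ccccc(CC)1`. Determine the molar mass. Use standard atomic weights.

106.17 g/mol

Atom tally by fragment:
  benzene ring core → C:6 H:6
  (− 1 ring H displaced by substituents)
  + C2H5 → C:2 H:5
Element totals:
  C: 8
  H: 10
Molecular formula: C8H10.
  M = 8(12.011) + 10(1.008)
    = 96.088 + 10.080 = 106.168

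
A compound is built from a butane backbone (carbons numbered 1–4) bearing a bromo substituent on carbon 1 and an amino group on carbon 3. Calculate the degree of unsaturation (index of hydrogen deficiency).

Atom tally by fragment:
  BrCH2 → C:1 H:2 Br:1
  CH2 → C:1 H:2
  CH(NH2) → C:1 H:3 N:1
  CH3 → C:1 H:3
Element totals:
  C: 4
  H: 10
  Br: 1
  N: 1
Molecular formula: C4H10BrN.
DoU = (2C + 2 + N − H − X) / 2 = (2·4 + 2 + 1 − 10 − 1) / 2 = 0.

0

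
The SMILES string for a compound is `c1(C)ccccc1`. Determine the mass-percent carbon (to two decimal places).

91.25%

Atom tally by fragment:
  benzene ring core → C:6 H:6
  (− 1 ring H displaced by substituents)
  + CH3 → C:1 H:3
Element totals:
  C: 7
  H: 8
Molecular formula: C7H8.
Molar mass = 92.141 g/mol.
Mass from C: 7 × 12.011 = 84.077 g/mol.
%C = 84.077 / 92.141 × 100 = 91.25%.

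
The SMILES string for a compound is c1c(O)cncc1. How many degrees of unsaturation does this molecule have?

Atom tally by fragment:
  pyridine ring core → C:5 H:5 N:1
  (− 1 ring H displaced by substituents)
  + OH → O:1 H:1
Element totals:
  C: 5
  H: 5
  N: 1
  O: 1
Molecular formula: C5H5NO.
DoU = (2C + 2 + N − H − X) / 2 = (2·5 + 2 + 1 − 5 − 0) / 2 = 4.

4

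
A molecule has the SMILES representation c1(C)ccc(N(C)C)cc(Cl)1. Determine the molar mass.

169.65 g/mol

Atom tally by fragment:
  benzene ring core → C:6 H:6
  (− 3 ring H displaced by substituents)
  + CH3 → C:1 H:3
  + N(CH3)2 → N:1 C:2 H:6
  + Cl → Cl:1
Element totals:
  C: 9
  H: 12
  Cl: 1
  N: 1
Molecular formula: C9H12ClN.
  M = 9(12.011) + 12(1.008) + 35.45 + 14.007
    = 108.099 + 12.096 + 35.450 + 14.007 = 169.652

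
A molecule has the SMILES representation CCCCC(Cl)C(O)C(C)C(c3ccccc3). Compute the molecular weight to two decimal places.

254.80 g/mol

Atom tally by fragment:
  CH3 → C:1 H:3
  CH2 → C:1 H:2
  CH2 → C:1 H:2
  CH2 → C:1 H:2
  CH(Cl) → C:1 H:1 Cl:1
  CH(OH) → C:1 H:2 O:1
  CH(CH3) → C:2 H:4
  CH2C6H5 → C:7 H:7
Element totals:
  C: 15
  H: 23
  Cl: 1
  O: 1
Molecular formula: C15H23ClO.
  M = 15(12.011) + 23(1.008) + 35.45 + 15.999
    = 180.165 + 23.184 + 35.450 + 15.999 = 254.798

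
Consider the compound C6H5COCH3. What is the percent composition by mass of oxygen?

Element totals:
  C: 8
  H: 8
  O: 1
Molecular formula: C8H8O.
Molar mass = 120.151 g/mol.
Mass from O: 1 × 15.999 = 15.999 g/mol.
%O = 15.999 / 120.151 × 100 = 13.32%.

13.32%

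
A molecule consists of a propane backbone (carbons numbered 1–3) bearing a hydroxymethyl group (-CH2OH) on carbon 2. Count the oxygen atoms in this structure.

1

Atom tally by fragment:
  CH3 → C:1 H:3
  CH(CH2OH) → C:2 H:4 O:1
  CH3 → C:1 H:3
Element totals:
  C: 4
  H: 10
  O: 1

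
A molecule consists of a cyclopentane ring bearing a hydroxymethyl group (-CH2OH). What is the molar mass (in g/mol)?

100.16 g/mol

Atom tally by fragment:
  cyclopentane ring core → C:5 H:10
  (− 1 ring H displaced by substituents)
  + CH2OH → C:1 H:3 O:1
Element totals:
  C: 6
  H: 12
  O: 1
Molecular formula: C6H12O.
  M = 6(12.011) + 12(1.008) + 15.999
    = 72.066 + 12.096 + 15.999 = 100.161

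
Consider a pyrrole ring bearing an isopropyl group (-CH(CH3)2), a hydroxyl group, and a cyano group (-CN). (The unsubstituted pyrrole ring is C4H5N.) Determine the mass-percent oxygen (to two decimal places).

10.65%

Atom tally by fragment:
  pyrrole ring core → C:4 H:5 N:1
  (− 3 ring H displaced by substituents)
  + CH(CH3)2 → C:3 H:7
  + OH → O:1 H:1
  + CN → C:1 N:1
Element totals:
  C: 8
  H: 10
  N: 2
  O: 1
Molecular formula: C8H10N2O.
Molar mass = 150.181 g/mol.
Mass from O: 1 × 15.999 = 15.999 g/mol.
%O = 15.999 / 150.181 × 100 = 10.65%.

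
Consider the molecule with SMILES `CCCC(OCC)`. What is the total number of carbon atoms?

6

Atom tally by fragment:
  CH3 → C:1 H:3
  CH2 → C:1 H:2
  CH2 → C:1 H:2
  CH2OC2H5 → C:3 H:7 O:1
Element totals:
  C: 6
  H: 14
  O: 1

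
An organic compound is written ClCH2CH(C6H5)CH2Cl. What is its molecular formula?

C9H10Cl2

Atom tally by fragment:
  ClCH2 → C:1 H:2 Cl:1
  CH(C6H5) → C:7 H:6
  CH2Cl → C:1 H:2 Cl:1
Element totals:
  C: 9
  H: 10
  Cl: 2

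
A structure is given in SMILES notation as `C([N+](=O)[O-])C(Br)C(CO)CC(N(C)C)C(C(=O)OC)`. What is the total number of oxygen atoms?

5

Atom tally by fragment:
  O2NCH2 → C:1 H:2 N:1 O:2
  CH(Br) → C:1 H:1 Br:1
  CH(CH2OH) → C:2 H:4 O:1
  CH2 → C:1 H:2
  CH(N(CH3)2) → C:3 H:7 N:1
  CH2COOCH3 → C:3 H:5 O:2
Element totals:
  C: 11
  H: 21
  Br: 1
  N: 2
  O: 5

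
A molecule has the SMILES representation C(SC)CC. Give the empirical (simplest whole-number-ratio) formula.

Atom tally by fragment:
  CH3SCH2 → C:2 H:5 S:1
  CH2 → C:1 H:2
  CH3 → C:1 H:3
Element totals:
  C: 4
  H: 10
  S: 1
Molecular formula: C4H10S.
gcd of subscripts (4, 10, 1) = 1, so the empirical formula equals the molecular formula.

C4H10S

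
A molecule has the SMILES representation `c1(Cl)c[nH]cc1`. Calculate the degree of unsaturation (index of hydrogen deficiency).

3

Atom tally by fragment:
  pyrrole ring core → C:4 H:5 N:1
  (− 1 ring H displaced by substituents)
  + Cl → Cl:1
Element totals:
  C: 4
  H: 4
  Cl: 1
  N: 1
Molecular formula: C4H4ClN.
DoU = (2C + 2 + N − H − X) / 2 = (2·4 + 2 + 1 − 4 − 1) / 2 = 3.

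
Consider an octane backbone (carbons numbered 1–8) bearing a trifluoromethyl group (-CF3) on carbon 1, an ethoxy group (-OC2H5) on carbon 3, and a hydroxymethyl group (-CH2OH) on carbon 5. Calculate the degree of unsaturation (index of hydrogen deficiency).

Atom tally by fragment:
  F3CCH2 → C:2 H:2 F:3
  CH2 → C:1 H:2
  CH(OC2H5) → C:3 H:6 O:1
  CH2 → C:1 H:2
  CH(CH2OH) → C:2 H:4 O:1
  CH2 → C:1 H:2
  CH2 → C:1 H:2
  CH3 → C:1 H:3
Element totals:
  C: 12
  H: 23
  F: 3
  O: 2
Molecular formula: C12H23F3O2.
DoU = (2C + 2 + N − H − X) / 2 = (2·12 + 2 + 0 − 23 − 3) / 2 = 0.

0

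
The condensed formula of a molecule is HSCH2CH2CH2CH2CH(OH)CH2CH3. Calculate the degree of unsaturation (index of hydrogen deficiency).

0

Element totals:
  C: 7
  H: 16
  O: 1
  S: 1
Molecular formula: C7H16OS.
DoU = (2C + 2 + N − H − X) / 2 = (2·7 + 2 + 0 − 16 − 0) / 2 = 0.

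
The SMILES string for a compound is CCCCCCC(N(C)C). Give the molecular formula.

Atom tally by fragment:
  CH3 → C:1 H:3
  CH2 → C:1 H:2
  CH2 → C:1 H:2
  CH2 → C:1 H:2
  CH2 → C:1 H:2
  CH2 → C:1 H:2
  CH2N(CH3)2 → C:3 H:8 N:1
Element totals:
  C: 9
  H: 21
  N: 1

C9H21N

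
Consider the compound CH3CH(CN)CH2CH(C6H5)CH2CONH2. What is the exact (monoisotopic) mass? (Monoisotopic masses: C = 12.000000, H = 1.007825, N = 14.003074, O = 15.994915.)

216.1263

Element totals:
  C: 13
  H: 16
  N: 2
  O: 1
Molecular formula: C13H16N2O.
  M = 13(12.0) + 16(1.007825) + 2(14.003074) + 15.994915
    = 156.000000 + 16.125200 + 28.006148 + 15.994915 = 216.126263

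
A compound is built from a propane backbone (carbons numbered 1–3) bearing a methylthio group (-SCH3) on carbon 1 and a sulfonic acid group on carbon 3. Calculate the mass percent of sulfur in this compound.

Atom tally by fragment:
  CH3SCH2 → C:2 H:5 S:1
  CH2 → C:1 H:2
  CH2SO3H → C:1 H:3 S:1 O:3
Element totals:
  C: 4
  H: 10
  O: 3
  S: 2
Molecular formula: C4H10O3S2.
Molar mass = 170.241 g/mol.
Mass from S: 2 × 32.06 = 64.120 g/mol.
%S = 64.120 / 170.241 × 100 = 37.66%.

37.66%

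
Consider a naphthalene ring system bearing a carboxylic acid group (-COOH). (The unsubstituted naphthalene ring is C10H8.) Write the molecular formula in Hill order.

Atom tally by fragment:
  naphthalene ring system core → C:10 H:8
  (− 1 ring H displaced by substituents)
  + COOH → C:1 H:1 O:2
Element totals:
  C: 11
  H: 8
  O: 2

C11H8O2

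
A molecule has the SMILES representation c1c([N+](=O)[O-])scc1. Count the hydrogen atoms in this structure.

3

Atom tally by fragment:
  thiophene ring core → C:4 H:4 S:1
  (− 1 ring H displaced by substituents)
  + NO2 → N:1 O:2
Element totals:
  C: 4
  H: 3
  N: 1
  O: 2
  S: 1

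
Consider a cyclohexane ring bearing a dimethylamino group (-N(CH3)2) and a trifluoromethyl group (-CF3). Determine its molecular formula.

Atom tally by fragment:
  cyclohexane ring core → C:6 H:12
  (− 2 ring H displaced by substituents)
  + N(CH3)2 → N:1 C:2 H:6
  + CF3 → C:1 F:3
Element totals:
  C: 9
  H: 16
  F: 3
  N: 1

C9H16F3N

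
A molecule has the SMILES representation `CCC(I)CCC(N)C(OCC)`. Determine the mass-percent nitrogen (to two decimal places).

Atom tally by fragment:
  CH3 → C:1 H:3
  CH2 → C:1 H:2
  CH(I) → C:1 H:1 I:1
  CH2 → C:1 H:2
  CH2 → C:1 H:2
  CH(NH2) → C:1 H:3 N:1
  CH2OC2H5 → C:3 H:7 O:1
Element totals:
  C: 9
  H: 20
  I: 1
  N: 1
  O: 1
Molecular formula: C9H20INO.
Molar mass = 285.169 g/mol.
Mass from N: 1 × 14.007 = 14.007 g/mol.
%N = 14.007 / 285.169 × 100 = 4.91%.

4.91%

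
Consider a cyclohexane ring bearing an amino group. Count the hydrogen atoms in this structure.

Atom tally by fragment:
  cyclohexane ring core → C:6 H:12
  (− 1 ring H displaced by substituents)
  + NH2 → N:1 H:2
Element totals:
  C: 6
  H: 13
  N: 1

13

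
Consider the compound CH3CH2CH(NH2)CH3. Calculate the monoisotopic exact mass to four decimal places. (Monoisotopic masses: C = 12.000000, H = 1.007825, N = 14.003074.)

Atom tally by fragment:
  CH3 → C:1 H:3
  CH2 → C:1 H:2
  CH(NH2) → C:1 H:3 N:1
  CH3 → C:1 H:3
Element totals:
  C: 4
  H: 11
  N: 1
Molecular formula: C4H11N.
  M = 4(12.0) + 11(1.007825) + 14.003074
    = 48.000000 + 11.086075 + 14.003074 = 73.089149

73.0891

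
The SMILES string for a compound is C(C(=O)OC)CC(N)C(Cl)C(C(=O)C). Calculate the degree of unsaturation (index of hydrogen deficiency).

Atom tally by fragment:
  CH3OOCCH2 → C:3 H:5 O:2
  CH2 → C:1 H:2
  CH(NH2) → C:1 H:3 N:1
  CH(Cl) → C:1 H:1 Cl:1
  CH2COCH3 → C:3 H:5 O:1
Element totals:
  C: 9
  H: 16
  Cl: 1
  N: 1
  O: 3
Molecular formula: C9H16ClNO3.
DoU = (2C + 2 + N − H − X) / 2 = (2·9 + 2 + 1 − 16 − 1) / 2 = 2.

2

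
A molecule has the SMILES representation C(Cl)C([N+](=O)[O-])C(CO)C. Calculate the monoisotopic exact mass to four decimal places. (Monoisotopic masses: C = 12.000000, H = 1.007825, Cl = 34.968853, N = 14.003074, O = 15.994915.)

Atom tally by fragment:
  ClCH2 → C:1 H:2 Cl:1
  CH(NO2) → C:1 H:1 N:1 O:2
  CH(CH2OH) → C:2 H:4 O:1
  CH3 → C:1 H:3
Element totals:
  C: 5
  H: 10
  Cl: 1
  N: 1
  O: 3
Molecular formula: C5H10ClNO3.
  M = 5(12.0) + 10(1.007825) + 34.968853 + 14.003074 + 3(15.994915)
    = 60.000000 + 10.078250 + 34.968853 + 14.003074 + 47.984745 = 167.034922

167.0349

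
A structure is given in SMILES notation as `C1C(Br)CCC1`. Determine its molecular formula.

C5H9Br

Atom tally by fragment:
  cyclopentane ring core → C:5 H:10
  (− 1 ring H displaced by substituents)
  + Br → Br:1
Element totals:
  C: 5
  H: 9
  Br: 1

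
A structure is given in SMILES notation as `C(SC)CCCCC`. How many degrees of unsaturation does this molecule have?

0

Atom tally by fragment:
  CH3SCH2 → C:2 H:5 S:1
  CH2 → C:1 H:2
  CH2 → C:1 H:2
  CH2 → C:1 H:2
  CH2 → C:1 H:2
  CH3 → C:1 H:3
Element totals:
  C: 7
  H: 16
  S: 1
Molecular formula: C7H16S.
DoU = (2C + 2 + N − H − X) / 2 = (2·7 + 2 + 0 − 16 − 0) / 2 = 0.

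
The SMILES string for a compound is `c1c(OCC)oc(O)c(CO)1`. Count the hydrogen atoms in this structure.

Atom tally by fragment:
  furan ring core → C:4 H:4 O:1
  (− 3 ring H displaced by substituents)
  + OC2H5 → C:2 H:5 O:1
  + OH → O:1 H:1
  + CH2OH → C:1 H:3 O:1
Element totals:
  C: 7
  H: 10
  O: 4

10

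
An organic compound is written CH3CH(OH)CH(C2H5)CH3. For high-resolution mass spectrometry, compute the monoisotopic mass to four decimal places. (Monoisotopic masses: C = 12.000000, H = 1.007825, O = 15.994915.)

Atom tally by fragment:
  CH3 → C:1 H:3
  CH(OH) → C:1 H:2 O:1
  CH(C2H5) → C:3 H:6
  CH3 → C:1 H:3
Element totals:
  C: 6
  H: 14
  O: 1
Molecular formula: C6H14O.
  M = 6(12.0) + 14(1.007825) + 15.994915
    = 72.000000 + 14.109550 + 15.994915 = 102.104465

102.1045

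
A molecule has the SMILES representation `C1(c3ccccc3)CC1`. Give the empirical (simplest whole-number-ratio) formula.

Atom tally by fragment:
  cyclopropane ring core → C:3 H:6
  (− 1 ring H displaced by substituents)
  + C6H5 → C:6 H:5
Element totals:
  C: 9
  H: 10
Molecular formula: C9H10.
gcd of subscripts (9, 10) = 1, so the empirical formula equals the molecular formula.

C9H10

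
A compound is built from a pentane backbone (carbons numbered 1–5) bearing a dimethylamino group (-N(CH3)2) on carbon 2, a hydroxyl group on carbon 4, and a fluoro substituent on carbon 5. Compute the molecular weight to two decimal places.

Atom tally by fragment:
  CH3 → C:1 H:3
  CH(N(CH3)2) → C:3 H:7 N:1
  CH2 → C:1 H:2
  CH(OH) → C:1 H:2 O:1
  CH2F → C:1 H:2 F:1
Element totals:
  C: 7
  H: 16
  F: 1
  N: 1
  O: 1
Molecular formula: C7H16FNO.
  M = 7(12.011) + 16(1.008) + 18.998 + 14.007 + 15.999
    = 84.077 + 16.128 + 18.998 + 14.007 + 15.999 = 149.209

149.21 g/mol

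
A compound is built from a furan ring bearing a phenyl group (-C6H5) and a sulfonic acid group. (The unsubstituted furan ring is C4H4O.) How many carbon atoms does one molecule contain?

10

Atom tally by fragment:
  furan ring core → C:4 H:4 O:1
  (− 2 ring H displaced by substituents)
  + C6H5 → C:6 H:5
  + SO3H → S:1 O:3 H:1
Element totals:
  C: 10
  H: 8
  O: 4
  S: 1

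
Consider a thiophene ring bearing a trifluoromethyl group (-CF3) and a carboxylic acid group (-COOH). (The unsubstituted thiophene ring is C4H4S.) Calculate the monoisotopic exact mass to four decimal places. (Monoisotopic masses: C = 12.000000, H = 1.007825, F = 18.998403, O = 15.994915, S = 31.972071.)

Atom tally by fragment:
  thiophene ring core → C:4 H:4 S:1
  (− 2 ring H displaced by substituents)
  + CF3 → C:1 F:3
  + COOH → C:1 H:1 O:2
Element totals:
  C: 6
  H: 3
  F: 3
  O: 2
  S: 1
Molecular formula: C6H3F3O2S.
  M = 6(12.0) + 3(1.007825) + 3(18.998403) + 2(15.994915) + 31.972071
    = 72.000000 + 3.023475 + 56.995209 + 31.989830 + 31.972071 = 195.980585

195.9806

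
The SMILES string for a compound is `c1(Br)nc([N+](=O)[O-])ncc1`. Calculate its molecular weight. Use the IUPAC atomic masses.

203.98 g/mol

Atom tally by fragment:
  pyrimidine ring core → C:4 H:4 N:2
  (− 2 ring H displaced by substituents)
  + Br → Br:1
  + NO2 → N:1 O:2
Element totals:
  C: 4
  H: 2
  Br: 1
  N: 3
  O: 2
Molecular formula: C4H2BrN3O2.
  M = 4(12.011) + 2(1.008) + 79.904 + 3(14.007) + 2(15.999)
    = 48.044 + 2.016 + 79.904 + 42.021 + 31.998 = 203.983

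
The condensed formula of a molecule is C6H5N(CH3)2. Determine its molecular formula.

Element totals:
  C: 8
  H: 11
  N: 1

C8H11N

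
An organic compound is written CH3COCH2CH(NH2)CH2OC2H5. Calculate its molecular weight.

145.20 g/mol

Atom tally by fragment:
  CH3COCH2 → C:3 H:5 O:1
  CH(NH2) → C:1 H:3 N:1
  CH2OC2H5 → C:3 H:7 O:1
Element totals:
  C: 7
  H: 15
  N: 1
  O: 2
Molecular formula: C7H15NO2.
  M = 7(12.011) + 15(1.008) + 14.007 + 2(15.999)
    = 84.077 + 15.120 + 14.007 + 31.998 = 145.202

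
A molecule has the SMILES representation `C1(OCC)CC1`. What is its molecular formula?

C5H10O

Atom tally by fragment:
  cyclopropane ring core → C:3 H:6
  (− 1 ring H displaced by substituents)
  + OC2H5 → C:2 H:5 O:1
Element totals:
  C: 5
  H: 10
  O: 1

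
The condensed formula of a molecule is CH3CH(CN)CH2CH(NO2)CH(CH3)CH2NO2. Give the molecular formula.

Element totals:
  C: 8
  H: 13
  N: 3
  O: 4

C8H13N3O4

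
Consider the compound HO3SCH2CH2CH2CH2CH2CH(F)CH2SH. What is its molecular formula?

Element totals:
  C: 7
  H: 15
  F: 1
  O: 3
  S: 2

C7H15FO3S2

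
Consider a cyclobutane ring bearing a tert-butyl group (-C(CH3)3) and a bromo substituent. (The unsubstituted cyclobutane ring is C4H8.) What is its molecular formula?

Atom tally by fragment:
  cyclobutane ring core → C:4 H:8
  (− 2 ring H displaced by substituents)
  + C(CH3)3 → C:4 H:9
  + Br → Br:1
Element totals:
  C: 8
  H: 15
  Br: 1

C8H15Br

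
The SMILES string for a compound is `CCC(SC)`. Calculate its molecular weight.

Atom tally by fragment:
  CH3 → C:1 H:3
  CH2 → C:1 H:2
  CH2SCH3 → C:2 H:5 S:1
Element totals:
  C: 4
  H: 10
  S: 1
Molecular formula: C4H10S.
  M = 4(12.011) + 10(1.008) + 32.06
    = 48.044 + 10.080 + 32.060 = 90.184

90.18 g/mol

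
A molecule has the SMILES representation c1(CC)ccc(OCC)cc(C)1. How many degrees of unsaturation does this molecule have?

Atom tally by fragment:
  benzene ring core → C:6 H:6
  (− 3 ring H displaced by substituents)
  + C2H5 → C:2 H:5
  + OC2H5 → C:2 H:5 O:1
  + CH3 → C:1 H:3
Element totals:
  C: 11
  H: 16
  O: 1
Molecular formula: C11H16O.
DoU = (2C + 2 + N − H − X) / 2 = (2·11 + 2 + 0 − 16 − 0) / 2 = 4.

4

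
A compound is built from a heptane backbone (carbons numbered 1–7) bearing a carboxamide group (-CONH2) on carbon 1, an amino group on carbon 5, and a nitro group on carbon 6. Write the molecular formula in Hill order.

Atom tally by fragment:
  H2NOCCH2 → C:2 H:4 O:1 N:1
  CH2 → C:1 H:2
  CH2 → C:1 H:2
  CH2 → C:1 H:2
  CH(NH2) → C:1 H:3 N:1
  CH(NO2) → C:1 H:1 N:1 O:2
  CH3 → C:1 H:3
Element totals:
  C: 8
  H: 17
  N: 3
  O: 3

C8H17N3O3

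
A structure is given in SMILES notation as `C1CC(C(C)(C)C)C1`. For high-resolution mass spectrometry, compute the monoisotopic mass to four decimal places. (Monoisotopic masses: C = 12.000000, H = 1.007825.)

112.1252

Atom tally by fragment:
  cyclobutane ring core → C:4 H:8
  (− 1 ring H displaced by substituents)
  + C(CH3)3 → C:4 H:9
Element totals:
  C: 8
  H: 16
Molecular formula: C8H16.
  M = 8(12.0) + 16(1.007825)
    = 96.000000 + 16.125200 = 112.125200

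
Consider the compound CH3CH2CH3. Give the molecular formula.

Element totals:
  C: 3
  H: 8

C3H8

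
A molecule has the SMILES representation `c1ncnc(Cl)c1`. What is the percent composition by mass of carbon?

41.95%

Atom tally by fragment:
  pyrimidine ring core → C:4 H:4 N:2
  (− 1 ring H displaced by substituents)
  + Cl → Cl:1
Element totals:
  C: 4
  H: 3
  Cl: 1
  N: 2
Molecular formula: C4H3ClN2.
Molar mass = 114.532 g/mol.
Mass from C: 4 × 12.011 = 48.044 g/mol.
%C = 48.044 / 114.532 × 100 = 41.95%.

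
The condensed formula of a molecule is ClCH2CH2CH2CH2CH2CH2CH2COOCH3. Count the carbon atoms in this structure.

9

Atom tally by fragment:
  ClCH2 → C:1 H:2 Cl:1
  CH2 → C:1 H:2
  CH2 → C:1 H:2
  CH2 → C:1 H:2
  CH2 → C:1 H:2
  CH2 → C:1 H:2
  CH2COOCH3 → C:3 H:5 O:2
Element totals:
  C: 9
  H: 17
  Cl: 1
  O: 2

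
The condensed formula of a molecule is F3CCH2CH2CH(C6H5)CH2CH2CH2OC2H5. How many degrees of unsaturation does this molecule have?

Element totals:
  C: 15
  H: 21
  F: 3
  O: 1
Molecular formula: C15H21F3O.
DoU = (2C + 2 + N − H − X) / 2 = (2·15 + 2 + 0 − 21 − 3) / 2 = 4.

4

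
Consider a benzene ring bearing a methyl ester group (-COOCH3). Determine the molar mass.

136.15 g/mol

Atom tally by fragment:
  benzene ring core → C:6 H:6
  (− 1 ring H displaced by substituents)
  + COOCH3 → C:2 H:3 O:2
Element totals:
  C: 8
  H: 8
  O: 2
Molecular formula: C8H8O2.
  M = 8(12.011) + 8(1.008) + 2(15.999)
    = 96.088 + 8.064 + 31.998 = 136.150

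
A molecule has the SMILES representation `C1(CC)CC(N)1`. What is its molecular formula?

Atom tally by fragment:
  cyclopropane ring core → C:3 H:6
  (− 2 ring H displaced by substituents)
  + C2H5 → C:2 H:5
  + NH2 → N:1 H:2
Element totals:
  C: 5
  H: 11
  N: 1

C5H11N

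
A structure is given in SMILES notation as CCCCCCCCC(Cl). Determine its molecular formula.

Atom tally by fragment:
  CH3 → C:1 H:3
  CH2 → C:1 H:2
  CH2 → C:1 H:2
  CH2 → C:1 H:2
  CH2 → C:1 H:2
  CH2 → C:1 H:2
  CH2 → C:1 H:2
  CH2 → C:1 H:2
  CH2Cl → C:1 H:2 Cl:1
Element totals:
  C: 9
  H: 19
  Cl: 1

C9H19Cl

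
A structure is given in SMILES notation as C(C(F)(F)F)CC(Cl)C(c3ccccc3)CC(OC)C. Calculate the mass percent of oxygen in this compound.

Atom tally by fragment:
  F3CCH2 → C:2 H:2 F:3
  CH2 → C:1 H:2
  CH(Cl) → C:1 H:1 Cl:1
  CH(C6H5) → C:7 H:6
  CH2 → C:1 H:2
  CH(OCH3) → C:2 H:4 O:1
  CH3 → C:1 H:3
Element totals:
  C: 15
  H: 20
  Cl: 1
  F: 3
  O: 1
Molecular formula: C15H20ClF3O.
Molar mass = 308.768 g/mol.
Mass from O: 1 × 15.999 = 15.999 g/mol.
%O = 15.999 / 308.768 × 100 = 5.18%.

5.18%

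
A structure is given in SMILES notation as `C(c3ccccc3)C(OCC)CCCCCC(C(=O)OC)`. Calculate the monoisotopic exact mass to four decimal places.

Atom tally by fragment:
  C6H5CH2 → C:7 H:7
  CH(OC2H5) → C:3 H:6 O:1
  CH2 → C:1 H:2
  CH2 → C:1 H:2
  CH2 → C:1 H:2
  CH2 → C:1 H:2
  CH2 → C:1 H:2
  CH2COOCH3 → C:3 H:5 O:2
Element totals:
  C: 18
  H: 28
  O: 3
Molecular formula: C18H28O3.
  M = 18(12.0) + 28(1.007825) + 3(15.994915)
    = 216.000000 + 28.219100 + 47.984745 = 292.203845

292.2038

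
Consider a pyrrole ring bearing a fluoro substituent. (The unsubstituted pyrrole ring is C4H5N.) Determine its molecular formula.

Atom tally by fragment:
  pyrrole ring core → C:4 H:5 N:1
  (− 1 ring H displaced by substituents)
  + F → F:1
Element totals:
  C: 4
  H: 4
  F: 1
  N: 1

C4H4FN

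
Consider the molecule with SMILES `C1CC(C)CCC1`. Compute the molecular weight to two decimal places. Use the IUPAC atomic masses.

98.19 g/mol

Atom tally by fragment:
  cyclohexane ring core → C:6 H:12
  (− 1 ring H displaced by substituents)
  + CH3 → C:1 H:3
Element totals:
  C: 7
  H: 14
Molecular formula: C7H14.
  M = 7(12.011) + 14(1.008)
    = 84.077 + 14.112 = 98.189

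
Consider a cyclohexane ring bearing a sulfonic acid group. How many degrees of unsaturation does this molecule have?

Atom tally by fragment:
  cyclohexane ring core → C:6 H:12
  (− 1 ring H displaced by substituents)
  + SO3H → S:1 O:3 H:1
Element totals:
  C: 6
  H: 12
  O: 3
  S: 1
Molecular formula: C6H12O3S.
DoU = (2C + 2 + N − H − X) / 2 = (2·6 + 2 + 0 − 12 − 0) / 2 = 1.

1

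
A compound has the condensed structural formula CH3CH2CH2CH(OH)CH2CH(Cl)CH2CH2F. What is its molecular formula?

Element totals:
  C: 8
  H: 16
  Cl: 1
  F: 1
  O: 1

C8H16ClFO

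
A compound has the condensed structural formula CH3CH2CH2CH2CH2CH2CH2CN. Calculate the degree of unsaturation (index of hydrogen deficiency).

Element totals:
  C: 8
  H: 15
  N: 1
Molecular formula: C8H15N.
DoU = (2C + 2 + N − H − X) / 2 = (2·8 + 2 + 1 − 15 − 0) / 2 = 2.

2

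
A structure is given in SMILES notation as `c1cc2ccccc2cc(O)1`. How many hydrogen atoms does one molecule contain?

8

Atom tally by fragment:
  naphthalene ring system core → C:10 H:8
  (− 1 ring H displaced by substituents)
  + OH → O:1 H:1
Element totals:
  C: 10
  H: 8
  O: 1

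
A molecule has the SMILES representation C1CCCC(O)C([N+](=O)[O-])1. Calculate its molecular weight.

Atom tally by fragment:
  cyclohexane ring core → C:6 H:12
  (− 2 ring H displaced by substituents)
  + OH → O:1 H:1
  + NO2 → N:1 O:2
Element totals:
  C: 6
  H: 11
  N: 1
  O: 3
Molecular formula: C6H11NO3.
  M = 6(12.011) + 11(1.008) + 14.007 + 3(15.999)
    = 72.066 + 11.088 + 14.007 + 47.997 = 145.158

145.16 g/mol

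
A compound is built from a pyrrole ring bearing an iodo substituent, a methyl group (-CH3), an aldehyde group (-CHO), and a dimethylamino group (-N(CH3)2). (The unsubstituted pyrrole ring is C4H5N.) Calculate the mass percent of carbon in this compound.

34.55%

Atom tally by fragment:
  pyrrole ring core → C:4 H:5 N:1
  (− 4 ring H displaced by substituents)
  + I → I:1
  + CH3 → C:1 H:3
  + CHO → C:1 H:1 O:1
  + N(CH3)2 → N:1 C:2 H:6
Element totals:
  C: 8
  H: 11
  I: 1
  N: 2
  O: 1
Molecular formula: C8H11IN2O.
Molar mass = 278.093 g/mol.
Mass from C: 8 × 12.011 = 96.088 g/mol.
%C = 96.088 / 278.093 × 100 = 34.55%.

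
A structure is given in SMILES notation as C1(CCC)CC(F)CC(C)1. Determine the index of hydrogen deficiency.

1

Atom tally by fragment:
  cyclopentane ring core → C:5 H:10
  (− 3 ring H displaced by substituents)
  + CH2CH2CH3 → C:3 H:7
  + F → F:1
  + CH3 → C:1 H:3
Element totals:
  C: 9
  H: 17
  F: 1
Molecular formula: C9H17F.
DoU = (2C + 2 + N − H − X) / 2 = (2·9 + 2 + 0 − 17 − 1) / 2 = 1.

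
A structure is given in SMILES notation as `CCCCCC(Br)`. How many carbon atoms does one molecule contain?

Atom tally by fragment:
  CH3 → C:1 H:3
  CH2 → C:1 H:2
  CH2 → C:1 H:2
  CH2 → C:1 H:2
  CH2 → C:1 H:2
  CH2Br → C:1 H:2 Br:1
Element totals:
  C: 6
  H: 13
  Br: 1

6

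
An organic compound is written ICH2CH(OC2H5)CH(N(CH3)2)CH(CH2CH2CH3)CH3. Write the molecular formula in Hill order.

C12H26INO

Atom tally by fragment:
  ICH2 → C:1 H:2 I:1
  CH(OC2H5) → C:3 H:6 O:1
  CH(N(CH3)2) → C:3 H:7 N:1
  CH(CH2CH2CH3) → C:4 H:8
  CH3 → C:1 H:3
Element totals:
  C: 12
  H: 26
  I: 1
  N: 1
  O: 1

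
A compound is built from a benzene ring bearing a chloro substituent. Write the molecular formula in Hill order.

C6H5Cl

Atom tally by fragment:
  benzene ring core → C:6 H:6
  (− 1 ring H displaced by substituents)
  + Cl → Cl:1
Element totals:
  C: 6
  H: 5
  Cl: 1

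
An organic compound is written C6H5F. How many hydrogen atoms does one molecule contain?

Element totals:
  C: 6
  H: 5
  F: 1

5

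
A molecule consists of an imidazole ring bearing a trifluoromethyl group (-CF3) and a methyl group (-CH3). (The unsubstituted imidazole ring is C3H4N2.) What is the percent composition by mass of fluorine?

Atom tally by fragment:
  imidazole ring core → C:3 H:4 N:2
  (− 2 ring H displaced by substituents)
  + CF3 → C:1 F:3
  + CH3 → C:1 H:3
Element totals:
  C: 5
  H: 5
  F: 3
  N: 2
Molecular formula: C5H5F3N2.
Molar mass = 150.103 g/mol.
Mass from F: 3 × 18.998 = 56.994 g/mol.
%F = 56.994 / 150.103 × 100 = 37.97%.

37.97%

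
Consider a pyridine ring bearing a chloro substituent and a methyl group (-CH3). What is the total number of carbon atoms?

6

Atom tally by fragment:
  pyridine ring core → C:5 H:5 N:1
  (− 2 ring H displaced by substituents)
  + Cl → Cl:1
  + CH3 → C:1 H:3
Element totals:
  C: 6
  H: 6
  Cl: 1
  N: 1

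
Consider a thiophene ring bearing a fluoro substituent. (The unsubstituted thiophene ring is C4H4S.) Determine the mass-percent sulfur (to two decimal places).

Atom tally by fragment:
  thiophene ring core → C:4 H:4 S:1
  (− 1 ring H displaced by substituents)
  + F → F:1
Element totals:
  C: 4
  H: 3
  F: 1
  S: 1
Molecular formula: C4H3FS.
Molar mass = 102.126 g/mol.
Mass from S: 1 × 32.06 = 32.060 g/mol.
%S = 32.060 / 102.126 × 100 = 31.39%.

31.39%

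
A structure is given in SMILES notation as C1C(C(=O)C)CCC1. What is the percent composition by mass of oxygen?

14.26%

Atom tally by fragment:
  cyclopentane ring core → C:5 H:10
  (− 1 ring H displaced by substituents)
  + COCH3 → C:2 H:3 O:1
Element totals:
  C: 7
  H: 12
  O: 1
Molecular formula: C7H12O.
Molar mass = 112.172 g/mol.
Mass from O: 1 × 15.999 = 15.999 g/mol.
%O = 15.999 / 112.172 × 100 = 14.26%.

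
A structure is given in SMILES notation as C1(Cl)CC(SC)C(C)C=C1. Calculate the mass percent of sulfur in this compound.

18.14%

Atom tally by fragment:
  cyclohexene ring core → C:6 H:10
  (− 3 ring H displaced by substituents)
  + Cl → Cl:1
  + SCH3 → C:1 H:3 S:1
  + CH3 → C:1 H:3
Element totals:
  C: 8
  H: 13
  Cl: 1
  S: 1
Molecular formula: C8H13ClS.
Molar mass = 176.702 g/mol.
Mass from S: 1 × 32.06 = 32.060 g/mol.
%S = 32.060 / 176.702 × 100 = 18.14%.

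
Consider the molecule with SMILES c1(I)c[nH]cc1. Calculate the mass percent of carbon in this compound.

Atom tally by fragment:
  pyrrole ring core → C:4 H:5 N:1
  (− 1 ring H displaced by substituents)
  + I → I:1
Element totals:
  C: 4
  H: 4
  I: 1
  N: 1
Molecular formula: C4H4IN.
Molar mass = 192.987 g/mol.
Mass from C: 4 × 12.011 = 48.044 g/mol.
%C = 48.044 / 192.987 × 100 = 24.89%.

24.89%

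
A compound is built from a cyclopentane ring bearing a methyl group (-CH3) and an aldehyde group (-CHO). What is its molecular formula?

Atom tally by fragment:
  cyclopentane ring core → C:5 H:10
  (− 2 ring H displaced by substituents)
  + CH3 → C:1 H:3
  + CHO → C:1 H:1 O:1
Element totals:
  C: 7
  H: 12
  O: 1

C7H12O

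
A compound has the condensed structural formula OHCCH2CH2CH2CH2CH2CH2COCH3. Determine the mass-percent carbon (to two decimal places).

69.19%

Atom tally by fragment:
  OHCCH2 → C:2 H:3 O:1
  CH2 → C:1 H:2
  CH2 → C:1 H:2
  CH2 → C:1 H:2
  CH2 → C:1 H:2
  CH2COCH3 → C:3 H:5 O:1
Element totals:
  C: 9
  H: 16
  O: 2
Molecular formula: C9H16O2.
Molar mass = 156.225 g/mol.
Mass from C: 9 × 12.011 = 108.099 g/mol.
%C = 108.099 / 156.225 × 100 = 69.19%.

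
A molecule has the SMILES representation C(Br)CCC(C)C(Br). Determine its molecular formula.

C6H12Br2

Atom tally by fragment:
  BrCH2 → C:1 H:2 Br:1
  CH2 → C:1 H:2
  CH2 → C:1 H:2
  CH(CH3) → C:2 H:4
  CH2Br → C:1 H:2 Br:1
Element totals:
  C: 6
  H: 12
  Br: 2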